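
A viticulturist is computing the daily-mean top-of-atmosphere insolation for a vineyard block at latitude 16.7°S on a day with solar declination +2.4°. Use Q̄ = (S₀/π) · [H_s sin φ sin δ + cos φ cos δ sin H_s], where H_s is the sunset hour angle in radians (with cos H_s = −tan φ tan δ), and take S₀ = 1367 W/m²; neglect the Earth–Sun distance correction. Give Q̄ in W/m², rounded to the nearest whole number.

−tan φ tan δ = −(-0.3000)(0.0419) = 0.0126; H_s = arccos(0.0126) = 89.28°. In radians, H_s = 1.5582.
H_s sin φ sin δ = 1.5582 × -0.2874 × 0.0419 = -0.0188.
cos φ cos δ sin H_s = 0.9578 × 0.9991 × 0.9999 = 0.9568.
Q̄ = (1367/π) × (-0.0188 + 0.9568) = 435.13 × 0.9380 = 408.15 W/m².

408 W/m²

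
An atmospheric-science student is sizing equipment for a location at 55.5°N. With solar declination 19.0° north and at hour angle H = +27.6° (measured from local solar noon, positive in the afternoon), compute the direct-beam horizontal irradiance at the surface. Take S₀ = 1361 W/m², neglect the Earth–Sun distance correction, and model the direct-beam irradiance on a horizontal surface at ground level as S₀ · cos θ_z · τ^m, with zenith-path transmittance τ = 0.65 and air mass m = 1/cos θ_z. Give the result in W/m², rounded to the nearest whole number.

566 W/m²

With φ = 55.5°, δ = 19.0°, H = 27.60°: sin φ sin δ = 0.2683, cos φ cos δ cos H = 0.4746, so cos θ_z = 0.7429.
Air mass m = 1/cos θ_z = 1/0.7429 = 1.346; τ^m = 0.65^1.346 = 0.5600.
Surface direct beam = 1361 × 0.7429 × 0.5600 = 566.21 W/m².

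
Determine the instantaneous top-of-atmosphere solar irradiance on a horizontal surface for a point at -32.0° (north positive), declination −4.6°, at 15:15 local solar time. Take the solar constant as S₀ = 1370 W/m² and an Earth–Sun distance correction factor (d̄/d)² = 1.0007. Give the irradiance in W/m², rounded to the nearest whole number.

822 W/m²

Hour angle H = 15° × (15.25 − 12) = 48.75°.
With φ = -32.0°, δ = -4.6°, H = 48.75°: sin φ sin δ = 0.0425, cos φ cos δ cos H = 0.5574, so cos θ_z = 0.5999.
Top-of-atmosphere irradiance = S₀ (d̄/d)² cos θ_z = 1370 × 1.0007 × 0.5999 = 822.44 W/m².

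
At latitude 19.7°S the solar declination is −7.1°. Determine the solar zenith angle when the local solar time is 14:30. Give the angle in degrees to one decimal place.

38.5°

Hour angle H = 15° × (14.5 − 12) = 37.50°.
cos θ_z = sin(-19.7°) sin(-7.1°) + cos(-19.7°) cos(-7.1°) cos(37.50°) = 0.0417 + 0.7412 = 0.7829.
θ_z = arccos(0.7829) = 38.47°.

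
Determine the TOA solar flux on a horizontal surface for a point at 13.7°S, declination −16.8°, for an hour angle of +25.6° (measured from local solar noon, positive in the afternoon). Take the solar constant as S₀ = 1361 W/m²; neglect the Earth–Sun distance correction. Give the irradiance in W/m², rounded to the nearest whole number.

cos θ_z = sin φ sin δ + cos φ cos δ cos H = (-0.2368)(-0.2890) + (0.9715)(0.9573)(0.9018) = 0.9071.
Top-of-atmosphere irradiance = S₀ cos θ_z = 1361 × 0.9071 = 1234.56 W/m².

1235 W/m²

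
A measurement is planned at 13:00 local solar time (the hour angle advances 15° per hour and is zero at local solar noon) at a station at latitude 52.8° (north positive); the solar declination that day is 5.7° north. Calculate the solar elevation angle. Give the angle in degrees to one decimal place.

Hour angle H = 15° × (13 − 12) = 15.00°.
cos θ_z = sin(52.8°) sin(5.7°) + cos(52.8°) cos(5.7°) cos(15.00°) = 0.0791 + 0.5811 = 0.6602.
θ_z = arccos(0.6602) = 48.68°, so the elevation is 90° − 48.68° = 41.32°.

41.3°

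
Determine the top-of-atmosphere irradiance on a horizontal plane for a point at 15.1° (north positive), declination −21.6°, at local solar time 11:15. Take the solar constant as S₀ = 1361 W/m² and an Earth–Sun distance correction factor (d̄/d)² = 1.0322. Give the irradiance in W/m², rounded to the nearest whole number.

1102 W/m²

Hour angle H = 15° × (11.25 − 12) = -11.25°.
cos θ_z = sin(15.1°) sin(-21.6°) + cos(15.1°) cos(-21.6°) cos(-11.25°) = -0.0959 + 0.8804 = 0.7845.
Top-of-atmosphere irradiance = S₀ (d̄/d)² cos θ_z = 1361 × 1.0322 × 0.7845 = 1102.08 W/m².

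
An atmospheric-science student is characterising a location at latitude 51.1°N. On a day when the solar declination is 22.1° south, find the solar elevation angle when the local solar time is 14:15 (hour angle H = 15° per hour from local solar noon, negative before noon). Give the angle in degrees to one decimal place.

11.0°

Hour angle H = 15° × (14.25 − 12) = 33.75°.
With φ = 51.1°, δ = -22.1°, H = 33.75°: sin φ sin δ = -0.2928, cos φ cos δ cos H = 0.4838, so cos θ_z = 0.1910.
θ_z = arccos(0.1910) = 78.99°, so the elevation is 90° − 78.99° = 11.01°.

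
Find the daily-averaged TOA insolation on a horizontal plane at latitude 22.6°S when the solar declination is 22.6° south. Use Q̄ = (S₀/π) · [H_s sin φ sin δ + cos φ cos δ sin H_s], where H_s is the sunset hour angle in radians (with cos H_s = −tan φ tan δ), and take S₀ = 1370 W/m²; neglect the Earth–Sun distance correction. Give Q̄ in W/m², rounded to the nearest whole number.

−tan φ tan δ = −(-0.4163)(-0.4163) = -0.1733; H_s = arccos(-0.1733) = 99.98°. In radians, H_s = 1.7450.
H_s sin φ sin δ = 1.7450 × -0.3843 × -0.3843 = 0.2577.
cos φ cos δ sin H_s = 0.9232 × 0.9232 × 0.9849 = 0.8394.
Q̄ = (1370/π) × (0.2577 + 0.8394) = 436.08 × 1.0971 = 478.42 W/m².

478 W/m²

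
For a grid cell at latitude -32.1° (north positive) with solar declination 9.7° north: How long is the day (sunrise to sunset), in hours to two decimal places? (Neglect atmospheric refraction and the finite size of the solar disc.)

11.18 hours

cos H_s = −tan(-32.1°) · tan(9.7°) = 0.1072, so H_s = arccos(0.1072) = 83.85°.
Day length = 2 H_s / 15° h⁻¹ = 167.70° / 15 = 11.180 h.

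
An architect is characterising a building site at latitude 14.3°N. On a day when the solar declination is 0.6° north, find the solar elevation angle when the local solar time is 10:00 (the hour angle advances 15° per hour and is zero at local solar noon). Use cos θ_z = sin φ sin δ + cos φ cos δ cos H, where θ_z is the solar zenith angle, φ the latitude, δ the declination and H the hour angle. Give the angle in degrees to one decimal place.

Hour angle H = 15° × (10 − 12) = -30.00°.
cos θ_z = sin(14.3°) sin(0.6°) + cos(14.3°) cos(0.6°) cos(-30.00°) = 0.0026 + 0.8391 = 0.8417.
θ_z = arccos(0.8417) = 32.68°, so the elevation is 90° − 32.68° = 57.32°.

57.3°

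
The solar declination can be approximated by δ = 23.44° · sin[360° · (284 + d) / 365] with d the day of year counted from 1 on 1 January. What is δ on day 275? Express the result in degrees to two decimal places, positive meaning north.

-4.61°

360 × (284 + 275) / 365 = 551.342°; sin(551.342°) = -0.1967.
δ = 23.44 × -0.1967 = -4.611° ≈ -4.61°.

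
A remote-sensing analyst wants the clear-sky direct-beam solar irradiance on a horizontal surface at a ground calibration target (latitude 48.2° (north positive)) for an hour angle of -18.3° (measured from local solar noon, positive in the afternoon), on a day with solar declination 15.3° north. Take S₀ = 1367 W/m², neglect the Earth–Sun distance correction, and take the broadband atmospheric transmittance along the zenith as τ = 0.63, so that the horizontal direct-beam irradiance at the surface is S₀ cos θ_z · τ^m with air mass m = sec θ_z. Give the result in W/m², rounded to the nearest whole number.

622 W/m²

cos θ_z = sin(48.2°) sin(15.3°) + cos(48.2°) cos(15.3°) cos(-18.30°) = 0.1967 + 0.6104 = 0.8071.
Air mass m = 1/cos θ_z = 1/0.8071 = 1.239; τ^m = 0.63^1.239 = 0.5641.
Surface direct beam = 1367 × 0.8071 × 0.5641 = 622.37 W/m².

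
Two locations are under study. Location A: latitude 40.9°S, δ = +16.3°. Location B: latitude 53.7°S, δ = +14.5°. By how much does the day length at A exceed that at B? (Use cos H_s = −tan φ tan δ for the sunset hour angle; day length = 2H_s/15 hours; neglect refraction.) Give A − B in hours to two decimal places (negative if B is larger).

A: H_s = arccos(−tan -40.9° · tan 16.3°) = 75.33°, so 2H_s/15 = 10.0440 h.
B: H_s = arccos(−tan -53.7° · tan 14.5°) = 69.39°, so 2H_s/15 = 9.2520 h.
A − B = 10.0440 − 9.2520 = 0.7920 h.

+0.79 h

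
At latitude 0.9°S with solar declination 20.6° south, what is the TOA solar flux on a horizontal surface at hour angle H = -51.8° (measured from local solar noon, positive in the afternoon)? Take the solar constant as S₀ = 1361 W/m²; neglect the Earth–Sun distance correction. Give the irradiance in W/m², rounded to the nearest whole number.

cos θ_z = sin(-0.9°) sin(-20.6°) + cos(-0.9°) cos(-20.6°) cos(-51.80°) = 0.0055 + 0.5788 = 0.5843.
Top-of-atmosphere irradiance = S₀ cos θ_z = 1361 × 0.5843 = 795.23 W/m².

795 W/m²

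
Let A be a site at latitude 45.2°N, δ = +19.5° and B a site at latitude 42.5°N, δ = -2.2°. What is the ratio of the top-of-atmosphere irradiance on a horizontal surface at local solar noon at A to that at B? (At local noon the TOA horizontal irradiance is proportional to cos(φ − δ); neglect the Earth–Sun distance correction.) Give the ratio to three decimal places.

1.268

A: cos θ_z = cos(45.2° − (19.5°)) = 0.9011.
B: cos θ_z = cos(42.5° − (-2.2°)) = 0.7108.
Ratio A/B = 0.9011 / 0.7108 = 1.2677.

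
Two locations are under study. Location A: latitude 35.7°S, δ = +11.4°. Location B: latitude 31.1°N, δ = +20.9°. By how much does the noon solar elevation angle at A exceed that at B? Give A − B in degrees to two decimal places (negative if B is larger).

-36.90°

A: 90° − |-35.7 − (11.4)| = 42.90°.
B: 90° − |31.1 − (20.9)| = 79.80°.
A − B = 42.90 − 79.80 = -36.90°.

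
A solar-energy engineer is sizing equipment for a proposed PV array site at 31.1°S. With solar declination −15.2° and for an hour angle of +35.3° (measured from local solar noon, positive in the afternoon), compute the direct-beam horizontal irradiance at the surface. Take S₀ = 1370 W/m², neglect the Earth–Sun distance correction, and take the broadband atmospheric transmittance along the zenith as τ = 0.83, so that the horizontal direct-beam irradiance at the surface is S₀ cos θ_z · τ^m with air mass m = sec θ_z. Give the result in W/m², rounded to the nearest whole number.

881 W/m²

With φ = -31.1°, δ = -15.2°, H = 35.30°: sin φ sin δ = 0.1354, cos φ cos δ cos H = 0.6744, so cos θ_z = 0.8098.
Air mass m = 1/cos θ_z = 1/0.8098 = 1.235; τ^m = 0.83^1.235 = 0.7944.
Surface direct beam = 1370 × 0.8098 × 0.7944 = 881.33 W/m².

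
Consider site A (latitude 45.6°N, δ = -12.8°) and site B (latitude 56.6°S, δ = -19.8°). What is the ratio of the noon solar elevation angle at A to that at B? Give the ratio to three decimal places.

0.594

A: 90° − |45.6 − (-12.8)| = 31.60°.
B: 90° − |-56.6 − (-19.8)| = 53.20°.
Ratio A/B = 31.6000 / 53.2000 = 0.5940.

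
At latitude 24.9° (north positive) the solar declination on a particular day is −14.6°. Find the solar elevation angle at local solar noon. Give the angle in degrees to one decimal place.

50.5°

At local solar noon the hour angle is zero, so the elevation is 90° − |φ − δ| = 90° − |24.9° − (-14.6°)| = 90° − 39.5° = 50.5°.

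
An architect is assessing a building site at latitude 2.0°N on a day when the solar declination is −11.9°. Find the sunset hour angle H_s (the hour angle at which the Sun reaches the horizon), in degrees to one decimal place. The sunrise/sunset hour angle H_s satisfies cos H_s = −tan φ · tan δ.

89.6°

The sunset hour angle satisfies cos H_s = −tan φ tan δ = 0.0074, giving H_s = 89.58°.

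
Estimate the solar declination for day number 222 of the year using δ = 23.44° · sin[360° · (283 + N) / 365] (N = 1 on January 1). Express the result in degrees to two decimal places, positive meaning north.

360 × (283 + 222) / 365 = 498.082°; sin(498.082°) = 0.6681.
δ = 23.44 × 0.6681 = 15.660° ≈ +15.66°.

+15.66°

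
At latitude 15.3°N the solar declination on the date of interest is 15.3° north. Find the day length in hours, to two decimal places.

cos H_s = −tan(15.3°) · tan(15.3°) = -0.0748, so H_s = arccos(-0.0748) = 94.29°.
Day length = 2 H_s / 15° h⁻¹ = 188.58° / 15 = 12.572 h.

12.57 hours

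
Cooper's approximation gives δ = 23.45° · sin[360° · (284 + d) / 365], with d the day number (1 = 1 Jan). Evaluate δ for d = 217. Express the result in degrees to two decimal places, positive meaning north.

360 × (284 + 217) / 365 = 494.137°; sin(494.137°) = 0.7177.
δ = 23.45 × 0.7177 = 16.830° ≈ +16.83°.

+16.83°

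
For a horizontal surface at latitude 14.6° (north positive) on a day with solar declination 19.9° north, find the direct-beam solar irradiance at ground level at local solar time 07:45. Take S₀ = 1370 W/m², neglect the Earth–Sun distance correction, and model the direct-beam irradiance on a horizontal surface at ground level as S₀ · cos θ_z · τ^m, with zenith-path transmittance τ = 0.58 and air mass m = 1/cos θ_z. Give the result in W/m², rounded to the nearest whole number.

Hour angle H = 15° × (7.75 − 12) = -63.75°.
cos θ_z = sin(14.6°) sin(19.9°) + cos(14.6°) cos(19.9°) cos(-63.75°) = 0.0858 + 0.4024 = 0.4882.
Air mass m = 1/cos θ_z = 1/0.4882 = 2.048; τ^m = 0.58^2.048 = 0.3277.
Surface direct beam = 1370 × 0.4882 × 0.3277 = 219.18 W/m².

219 W/m²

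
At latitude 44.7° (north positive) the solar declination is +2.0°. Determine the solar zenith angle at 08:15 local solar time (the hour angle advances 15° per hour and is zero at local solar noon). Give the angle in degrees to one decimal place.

Hour angle H = 15° × (8.25 − 12) = -56.25°.
cos θ_z = sin φ sin δ + cos φ cos δ cos H = (0.7034)(0.0349) + (0.7108)(0.9994)(0.5556) = 0.4192.
θ_z = arccos(0.4192) = 65.22°.

65.2°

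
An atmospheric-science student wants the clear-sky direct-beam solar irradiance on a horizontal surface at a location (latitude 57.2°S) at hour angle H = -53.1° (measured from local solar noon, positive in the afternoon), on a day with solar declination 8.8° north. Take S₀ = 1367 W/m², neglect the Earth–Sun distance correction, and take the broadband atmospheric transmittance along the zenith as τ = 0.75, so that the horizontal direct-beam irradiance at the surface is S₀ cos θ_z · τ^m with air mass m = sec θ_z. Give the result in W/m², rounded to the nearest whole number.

59 W/m²

With φ = -57.2°, δ = 8.8°, H = -53.10°: sin φ sin δ = -0.1286, cos φ cos δ cos H = 0.3214, so cos θ_z = 0.1928.
Air mass m = 1/cos θ_z = 1/0.1928 = 5.187; τ^m = 0.75^5.187 = 0.2249.
Surface direct beam = 1367 × 0.1928 × 0.2249 = 59.27 W/m².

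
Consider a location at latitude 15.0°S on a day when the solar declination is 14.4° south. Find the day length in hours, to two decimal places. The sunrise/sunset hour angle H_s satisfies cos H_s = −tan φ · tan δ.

The sunset hour angle satisfies cos H_s = −tan φ tan δ = -0.0688, giving H_s = 93.95°.
Day length = 2 H_s / 15° h⁻¹ = 187.90° / 15 = 12.527 h.

12.53 hours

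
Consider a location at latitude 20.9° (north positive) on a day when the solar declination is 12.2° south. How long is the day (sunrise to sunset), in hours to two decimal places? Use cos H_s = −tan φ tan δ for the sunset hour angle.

cos H_s = −tan(20.9°) · tan(-12.2°) = 0.0826, so H_s = arccos(0.0826) = 85.26°.
Day length = 2 H_s / 15° h⁻¹ = 170.52° / 15 = 11.368 h.

11.37 hours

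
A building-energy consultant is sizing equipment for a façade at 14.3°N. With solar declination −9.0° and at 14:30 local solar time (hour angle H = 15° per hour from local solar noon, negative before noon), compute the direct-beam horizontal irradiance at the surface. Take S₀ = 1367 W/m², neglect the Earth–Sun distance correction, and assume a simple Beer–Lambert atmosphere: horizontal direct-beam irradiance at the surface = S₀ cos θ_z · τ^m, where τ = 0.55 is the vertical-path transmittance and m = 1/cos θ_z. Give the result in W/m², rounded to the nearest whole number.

430 W/m²

Hour angle H = 15° × (14.5 − 12) = 37.50°.
cos θ_z = sin φ sin δ + cos φ cos δ cos H = (0.2470)(-0.1564) + (0.9690)(0.9877)(0.7934) = 0.7207.
Air mass m = 1/cos θ_z = 1/0.7207 = 1.388; τ^m = 0.55^1.388 = 0.4361.
Surface direct beam = 1367 × 0.7207 × 0.4361 = 429.64 W/m².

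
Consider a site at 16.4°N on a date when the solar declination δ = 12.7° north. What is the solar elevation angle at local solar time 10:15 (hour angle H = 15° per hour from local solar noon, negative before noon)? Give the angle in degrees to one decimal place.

64.3°

Hour angle H = 15° × (10.25 − 12) = -26.25°.
With φ = 16.4°, δ = 12.7°, H = -26.25°: sin φ sin δ = 0.0621, cos φ cos δ cos H = 0.8393, so cos θ_z = 0.9014.
θ_z = arccos(0.9014) = 25.66°, so the elevation is 90° − 25.66° = 64.34°.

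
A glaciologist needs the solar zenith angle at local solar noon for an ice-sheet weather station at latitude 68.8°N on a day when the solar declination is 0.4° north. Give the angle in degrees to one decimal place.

68.4°

At local solar noon the hour angle is zero, so the zenith angle is |φ − δ| = |68.8° − (0.4°)| = 68.4°.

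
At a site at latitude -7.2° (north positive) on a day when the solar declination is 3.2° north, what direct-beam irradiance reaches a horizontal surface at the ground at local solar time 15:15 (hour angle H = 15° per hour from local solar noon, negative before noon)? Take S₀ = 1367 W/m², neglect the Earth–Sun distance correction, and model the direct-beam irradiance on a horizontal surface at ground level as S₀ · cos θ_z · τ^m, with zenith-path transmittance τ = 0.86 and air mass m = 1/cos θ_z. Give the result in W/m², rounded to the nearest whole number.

699 W/m²

Hour angle H = 15° × (15.25 − 12) = 48.75°.
cos θ_z = sin(-7.2°) sin(3.2°) + cos(-7.2°) cos(3.2°) cos(48.75°) = -0.0070 + 0.6531 = 0.6461.
Air mass m = 1/cos θ_z = 1/0.6461 = 1.548; τ^m = 0.86^1.548 = 0.7918.
Surface direct beam = 1367 × 0.6461 × 0.7918 = 699.33 W/m².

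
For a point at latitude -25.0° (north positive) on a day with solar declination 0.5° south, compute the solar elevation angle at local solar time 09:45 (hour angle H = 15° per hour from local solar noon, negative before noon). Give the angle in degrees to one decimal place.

49.2°

Hour angle H = 15° × (9.75 − 12) = -33.75°.
cos θ_z = sin(-25.0°) sin(-0.5°) + cos(-25.0°) cos(-0.5°) cos(-33.75°) = 0.0037 + 0.7535 = 0.7572.
θ_z = arccos(0.7572) = 40.78°, so the elevation is 90° − 40.78° = 49.22°.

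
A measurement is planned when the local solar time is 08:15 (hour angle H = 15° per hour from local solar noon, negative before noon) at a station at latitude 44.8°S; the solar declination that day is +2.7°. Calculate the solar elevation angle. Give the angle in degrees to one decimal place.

21.1°

Hour angle H = 15° × (8.25 − 12) = -56.25°.
cos θ_z = sin(-44.8°) sin(2.7°) + cos(-44.8°) cos(2.7°) cos(-56.25°) = -0.0332 + 0.3938 = 0.3606.
θ_z = arccos(0.3606) = 68.86°, so the elevation is 90° − 68.86° = 21.14°.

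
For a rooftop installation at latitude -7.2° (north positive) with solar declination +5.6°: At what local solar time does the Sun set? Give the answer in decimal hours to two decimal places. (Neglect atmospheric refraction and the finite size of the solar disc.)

17.95 h

−tan φ tan δ = −(-0.1263)(0.0981) = 0.0124; H_s = arccos(0.0124) = 89.29°.
Sunset is at 12 + H_s/15 = 12 + 5.953 = 17.953 h local solar time.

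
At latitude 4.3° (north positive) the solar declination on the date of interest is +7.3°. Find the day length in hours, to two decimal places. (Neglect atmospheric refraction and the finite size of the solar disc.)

The sunset hour angle satisfies cos H_s = −tan φ tan δ = -0.0096, giving H_s = 90.55°.
Day length = 2 H_s / 15° h⁻¹ = 181.10° / 15 = 12.073 h.

12.07 hours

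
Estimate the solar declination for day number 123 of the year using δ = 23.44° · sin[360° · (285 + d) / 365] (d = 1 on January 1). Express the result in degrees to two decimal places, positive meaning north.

360 × (285 + 123) / 365 = 402.411°; sin(402.411°) = 0.6744.
δ = 23.44 × 0.6744 = 15.808° ≈ +15.81°.

+15.81°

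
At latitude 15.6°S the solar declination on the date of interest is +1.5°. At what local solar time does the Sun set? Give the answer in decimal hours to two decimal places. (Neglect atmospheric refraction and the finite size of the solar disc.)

17.97 h

cos H_s = −tan(-15.6°) · tan(1.5°) = 0.0073, so H_s = arccos(0.0073) = 89.58°.
Sunset is at 12 + H_s/15 = 12 + 5.972 = 17.972 h local solar time.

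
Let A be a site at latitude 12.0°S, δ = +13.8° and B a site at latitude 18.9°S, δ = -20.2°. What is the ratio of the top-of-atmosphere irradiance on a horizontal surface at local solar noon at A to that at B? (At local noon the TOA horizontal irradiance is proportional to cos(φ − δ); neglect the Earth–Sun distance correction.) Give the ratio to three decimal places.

A: cos θ_z = cos(-12.0° − (13.8°)) = 0.9003.
B: cos θ_z = cos(-18.9° − (-20.2°)) = 0.9997.
Ratio A/B = 0.9003 / 0.9997 = 0.9006.

0.901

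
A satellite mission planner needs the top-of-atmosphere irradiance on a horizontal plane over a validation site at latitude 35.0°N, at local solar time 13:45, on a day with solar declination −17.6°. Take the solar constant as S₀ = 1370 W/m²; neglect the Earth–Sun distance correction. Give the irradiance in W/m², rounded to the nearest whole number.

722 W/m²

Hour angle H = 15° × (13.75 − 12) = 26.25°.
cos θ_z = sin φ sin δ + cos φ cos δ cos H = (0.5736)(-0.3024) + (0.8192)(0.9532)(0.8969) = 0.5269.
Top-of-atmosphere irradiance = S₀ cos θ_z = 1370 × 0.5269 = 721.85 W/m².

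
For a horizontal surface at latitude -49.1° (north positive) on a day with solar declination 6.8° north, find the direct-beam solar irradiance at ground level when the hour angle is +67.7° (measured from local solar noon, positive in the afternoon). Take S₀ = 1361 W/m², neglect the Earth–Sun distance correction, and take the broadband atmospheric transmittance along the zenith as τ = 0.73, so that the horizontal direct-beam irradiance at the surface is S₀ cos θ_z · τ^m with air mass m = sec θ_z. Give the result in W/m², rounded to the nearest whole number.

With φ = -49.1°, δ = 6.8°, H = 67.70°: sin φ sin δ = -0.0895, cos φ cos δ cos H = 0.2467, so cos θ_z = 0.1572.
Air mass m = 1/cos θ_z = 1/0.1572 = 6.361; τ^m = 0.73^6.361 = 0.1351.
Surface direct beam = 1361 × 0.1572 × 0.1351 = 28.90 W/m².

29 W/m²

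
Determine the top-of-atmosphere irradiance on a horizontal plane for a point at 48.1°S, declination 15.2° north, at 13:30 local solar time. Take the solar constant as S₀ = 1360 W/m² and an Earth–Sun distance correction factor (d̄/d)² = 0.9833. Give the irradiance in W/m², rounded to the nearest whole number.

535 W/m²

Hour angle H = 15° × (13.5 − 12) = 22.50°.
With φ = -48.1°, δ = 15.2°, H = 22.50°: sin φ sin δ = -0.1952, cos φ cos δ cos H = 0.5954, so cos θ_z = 0.4002.
Top-of-atmosphere irradiance = S₀ (d̄/d)² cos θ_z = 1360 × 0.9833 × 0.4002 = 535.18 W/m².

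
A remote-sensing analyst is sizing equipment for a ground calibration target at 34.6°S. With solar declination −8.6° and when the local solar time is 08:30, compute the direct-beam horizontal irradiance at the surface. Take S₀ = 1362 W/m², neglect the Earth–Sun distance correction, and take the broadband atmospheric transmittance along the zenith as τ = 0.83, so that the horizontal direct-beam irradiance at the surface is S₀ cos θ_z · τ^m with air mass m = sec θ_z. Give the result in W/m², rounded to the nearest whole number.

Hour angle H = 15° × (8.5 − 12) = -52.50°.
With φ = -34.6°, δ = -8.6°, H = -52.50°: sin φ sin δ = 0.0849, cos φ cos δ cos H = 0.4955, so cos θ_z = 0.5804.
Air mass m = 1/cos θ_z = 1/0.5804 = 1.723; τ^m = 0.83^1.723 = 0.7254.
Surface direct beam = 1362 × 0.5804 × 0.7254 = 573.43 W/m².

573 W/m²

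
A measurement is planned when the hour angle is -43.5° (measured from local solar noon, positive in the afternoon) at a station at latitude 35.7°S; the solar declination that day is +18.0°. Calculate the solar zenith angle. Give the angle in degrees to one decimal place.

cos θ_z = sin φ sin δ + cos φ cos δ cos H = (-0.5835)(0.3090) + (0.8121)(0.9511)(0.7254) = 0.3800.
θ_z = arccos(0.3800) = 67.67°.

67.7°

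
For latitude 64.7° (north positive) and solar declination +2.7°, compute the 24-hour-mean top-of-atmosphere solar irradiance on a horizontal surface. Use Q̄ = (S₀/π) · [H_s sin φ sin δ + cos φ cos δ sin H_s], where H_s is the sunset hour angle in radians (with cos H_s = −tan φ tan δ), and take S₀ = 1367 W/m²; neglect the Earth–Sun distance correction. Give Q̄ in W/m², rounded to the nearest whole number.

216 W/m²

The sunset hour angle satisfies cos H_s = −tan φ tan δ = -0.0998, giving H_s = 95.73°. In radians, H_s = 1.6708.
H_s sin φ sin δ = 1.6708 × 0.9041 × 0.0471 = 0.0711.
cos φ cos δ sin H_s = 0.4274 × 0.9989 × 0.9950 = 0.4248.
Q̄ = (1367/π) × (0.0711 + 0.4248) = 435.13 × 0.4959 = 215.78 W/m².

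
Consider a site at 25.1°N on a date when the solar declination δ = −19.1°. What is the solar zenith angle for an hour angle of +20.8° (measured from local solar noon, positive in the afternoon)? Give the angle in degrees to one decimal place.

cos θ_z = sin(25.1°) sin(-19.1°) + cos(25.1°) cos(-19.1°) cos(20.80°) = -0.1388 + 0.7999 = 0.6611.
θ_z = arccos(0.6611) = 48.62°.

48.6°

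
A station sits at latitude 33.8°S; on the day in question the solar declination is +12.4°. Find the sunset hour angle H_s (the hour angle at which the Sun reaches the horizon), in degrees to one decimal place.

−tan φ tan δ = −(-0.6694)(0.2199) = 0.1472; H_s = arccos(0.1472) = 81.54°.

81.5°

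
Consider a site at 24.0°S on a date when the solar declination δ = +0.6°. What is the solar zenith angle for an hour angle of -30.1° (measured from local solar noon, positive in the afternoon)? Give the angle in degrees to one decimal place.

38.2°

cos θ_z = sin(-24.0°) sin(0.6°) + cos(-24.0°) cos(0.6°) cos(-30.10°) = -0.0043 + 0.7903 = 0.7860.
θ_z = arccos(0.7860) = 38.19°.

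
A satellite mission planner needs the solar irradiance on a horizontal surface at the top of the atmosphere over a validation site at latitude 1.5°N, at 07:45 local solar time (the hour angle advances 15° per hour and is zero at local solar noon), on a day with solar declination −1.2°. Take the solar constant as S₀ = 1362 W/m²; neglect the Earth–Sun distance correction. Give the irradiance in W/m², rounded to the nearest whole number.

Hour angle H = 15° × (7.75 − 12) = -63.75°.
cos θ_z = sin φ sin δ + cos φ cos δ cos H = (0.0262)(-0.0209) + (0.9997)(0.9998)(0.4423) = 0.4415.
Top-of-atmosphere irradiance = S₀ cos θ_z = 1362 × 0.4415 = 601.32 W/m².

601 W/m²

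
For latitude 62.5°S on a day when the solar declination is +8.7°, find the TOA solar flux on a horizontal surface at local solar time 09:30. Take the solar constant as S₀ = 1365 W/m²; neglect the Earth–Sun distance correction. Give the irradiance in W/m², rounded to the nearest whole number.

311 W/m²

Hour angle H = 15° × (9.5 − 12) = -37.50°.
cos θ_z = sin(-62.5°) sin(8.7°) + cos(-62.5°) cos(8.7°) cos(-37.50°) = -0.1342 + 0.3621 = 0.2279.
Top-of-atmosphere irradiance = S₀ cos θ_z = 1365 × 0.2279 = 311.08 W/m².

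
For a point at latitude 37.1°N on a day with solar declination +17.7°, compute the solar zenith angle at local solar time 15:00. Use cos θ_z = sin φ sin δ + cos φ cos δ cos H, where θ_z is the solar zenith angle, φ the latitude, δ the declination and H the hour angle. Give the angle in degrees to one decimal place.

43.9°

Hour angle H = 15° × (15 − 12) = 45.00°.
cos θ_z = sin φ sin δ + cos φ cos δ cos H = (0.6032)(0.3040) + (0.7976)(0.9527)(0.7071) = 0.7207.
θ_z = arccos(0.7207) = 43.89°.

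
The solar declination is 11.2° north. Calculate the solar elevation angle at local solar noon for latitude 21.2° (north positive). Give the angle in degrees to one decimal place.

80.0°

At local solar noon the hour angle is zero, so the elevation is 90° − |φ − δ| = 90° − |21.2° − (11.2°)| = 90° − 10.0° = 80.0°.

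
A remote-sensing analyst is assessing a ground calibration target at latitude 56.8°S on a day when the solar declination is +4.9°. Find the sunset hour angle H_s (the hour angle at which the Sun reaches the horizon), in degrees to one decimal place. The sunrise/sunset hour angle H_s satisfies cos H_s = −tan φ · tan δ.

The sunset hour angle satisfies cos H_s = −tan φ tan δ = 0.1310, giving H_s = 82.47°.

82.5°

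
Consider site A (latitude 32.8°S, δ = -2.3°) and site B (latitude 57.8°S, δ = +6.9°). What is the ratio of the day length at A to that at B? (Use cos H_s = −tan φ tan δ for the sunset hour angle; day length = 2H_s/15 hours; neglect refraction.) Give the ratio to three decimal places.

A: H_s = arccos(−tan -32.8° · tan -2.3°) = 91.48°, so 2H_s/15 = 12.1973 h.
B: H_s = arccos(−tan -57.8° · tan 6.9°) = 78.92°, so 2H_s/15 = 10.5227 h.
Ratio A/B = 12.1973 / 10.5227 = 1.1591.

1.159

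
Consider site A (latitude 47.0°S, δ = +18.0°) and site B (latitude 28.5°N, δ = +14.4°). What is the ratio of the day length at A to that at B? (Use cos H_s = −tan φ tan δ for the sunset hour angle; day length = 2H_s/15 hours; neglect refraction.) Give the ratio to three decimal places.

0.710

A: H_s = arccos(−tan -47.0° · tan 18.0°) = 69.61°, so 2H_s/15 = 9.2813 h.
B: H_s = arccos(−tan 28.5° · tan 14.4°) = 98.01°, so 2H_s/15 = 13.0680 h.
Ratio A/B = 9.2813 / 13.0680 = 0.7102.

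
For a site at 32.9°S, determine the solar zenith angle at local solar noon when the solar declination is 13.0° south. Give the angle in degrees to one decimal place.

At local solar noon the hour angle is zero, so the zenith angle is |φ − δ| = |-32.9° − (-13.0°)| = 19.9°.

19.9°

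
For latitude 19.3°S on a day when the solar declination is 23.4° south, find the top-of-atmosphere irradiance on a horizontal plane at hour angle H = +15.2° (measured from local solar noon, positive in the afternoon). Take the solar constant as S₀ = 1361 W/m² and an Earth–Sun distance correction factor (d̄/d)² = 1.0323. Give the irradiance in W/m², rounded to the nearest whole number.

1359 W/m²

cos θ_z = sin(-19.3°) sin(-23.4°) + cos(-19.3°) cos(-23.4°) cos(15.20°) = 0.1313 + 0.8359 = 0.9672.
Top-of-atmosphere irradiance = S₀ (d̄/d)² cos θ_z = 1361 × 1.0323 × 0.9672 = 1358.88 W/m².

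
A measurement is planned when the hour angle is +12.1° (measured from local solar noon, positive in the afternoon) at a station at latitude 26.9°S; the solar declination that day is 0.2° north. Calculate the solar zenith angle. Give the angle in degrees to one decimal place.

With φ = -26.9°, δ = 0.2°, H = 12.10°: sin φ sin δ = -0.0016, cos φ cos δ cos H = 0.8720, so cos θ_z = 0.8704.
θ_z = arccos(0.8704) = 29.49°.

29.5°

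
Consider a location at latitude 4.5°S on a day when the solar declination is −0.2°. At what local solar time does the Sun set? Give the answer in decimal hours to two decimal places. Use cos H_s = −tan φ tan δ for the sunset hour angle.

18.00 h

The sunset hour angle satisfies cos H_s = −tan φ tan δ = -0.0003, giving H_s = 90.02°.
Sunset is at 12 + H_s/15 = 12 + 6.001 = 18.001 h local solar time.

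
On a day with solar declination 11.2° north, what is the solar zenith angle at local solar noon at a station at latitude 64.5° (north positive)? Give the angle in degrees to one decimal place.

53.3°

At local solar noon the hour angle is zero, so the zenith angle is |φ − δ| = |64.5° − (11.2°)| = 53.3°.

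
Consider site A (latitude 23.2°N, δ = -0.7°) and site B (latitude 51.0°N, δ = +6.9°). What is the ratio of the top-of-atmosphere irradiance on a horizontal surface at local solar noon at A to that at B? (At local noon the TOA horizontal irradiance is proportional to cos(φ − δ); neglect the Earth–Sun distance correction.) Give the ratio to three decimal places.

A: cos θ_z = cos(23.2° − (-0.7°)) = 0.9143.
B: cos θ_z = cos(51.0° − (6.9°)) = 0.7181.
Ratio A/B = 0.9143 / 0.7181 = 1.2732.

1.273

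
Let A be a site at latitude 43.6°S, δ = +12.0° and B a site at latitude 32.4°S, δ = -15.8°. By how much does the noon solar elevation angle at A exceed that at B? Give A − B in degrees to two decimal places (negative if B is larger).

A: 90° − |-43.6 − (12.0)| = 34.40°.
B: 90° − |-32.4 − (-15.8)| = 73.40°.
A − B = 34.40 − 73.40 = -39.00°.

-39.00°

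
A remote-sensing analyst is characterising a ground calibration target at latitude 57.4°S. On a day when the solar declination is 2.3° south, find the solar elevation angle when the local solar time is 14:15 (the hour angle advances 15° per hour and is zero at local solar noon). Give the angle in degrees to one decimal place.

28.8°

Hour angle H = 15° × (14.25 − 12) = 33.75°.
cos θ_z = sin φ sin δ + cos φ cos δ cos H = (-0.8425)(-0.0401) + (0.5388)(0.9992)(0.8315) = 0.4814.
θ_z = arccos(0.4814) = 61.22°, so the elevation is 90° − 61.22° = 28.78°.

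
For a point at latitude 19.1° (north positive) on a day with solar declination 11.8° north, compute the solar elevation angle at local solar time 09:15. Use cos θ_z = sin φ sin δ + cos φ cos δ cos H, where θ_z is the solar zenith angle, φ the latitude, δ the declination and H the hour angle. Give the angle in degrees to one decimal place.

Hour angle H = 15° × (9.25 − 12) = -41.25°.
cos θ_z = sin(19.1°) sin(11.8°) + cos(19.1°) cos(11.8°) cos(-41.25°) = 0.0669 + 0.6954 = 0.7623.
θ_z = arccos(0.7623) = 40.33°, so the elevation is 90° − 40.33° = 49.67°.

49.7°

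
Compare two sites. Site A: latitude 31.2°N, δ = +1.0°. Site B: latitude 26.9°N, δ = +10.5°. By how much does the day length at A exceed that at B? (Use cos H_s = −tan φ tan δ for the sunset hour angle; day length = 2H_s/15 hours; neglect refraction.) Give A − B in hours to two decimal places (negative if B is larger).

-0.64 h

A: H_s = arccos(−tan 31.2° · tan 1.0°) = 90.61°, so 2H_s/15 = 12.0813 h.
B: H_s = arccos(−tan 26.9° · tan 10.5°) = 95.40°, so 2H_s/15 = 12.7200 h.
A − B = 12.0813 − 12.7200 = -0.6387 h.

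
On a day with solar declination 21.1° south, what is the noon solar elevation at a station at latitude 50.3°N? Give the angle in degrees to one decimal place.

18.6°

At local solar noon the hour angle is zero, so the elevation is 90° − |φ − δ| = 90° − |50.3° − (-21.1°)| = 90° − 71.4° = 18.6°.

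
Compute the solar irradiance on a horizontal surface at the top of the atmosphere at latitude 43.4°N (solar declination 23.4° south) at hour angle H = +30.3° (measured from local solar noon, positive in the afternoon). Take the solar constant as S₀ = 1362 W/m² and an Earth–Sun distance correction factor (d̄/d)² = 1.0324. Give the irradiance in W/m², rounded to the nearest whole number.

426 W/m²

With φ = 43.4°, δ = -23.4°, H = 30.30°: sin φ sin δ = -0.2729, cos φ cos δ cos H = 0.5757, so cos θ_z = 0.3028.
Top-of-atmosphere irradiance = S₀ (d̄/d)² cos θ_z = 1362 × 1.0324 × 0.3028 = 425.78 W/m².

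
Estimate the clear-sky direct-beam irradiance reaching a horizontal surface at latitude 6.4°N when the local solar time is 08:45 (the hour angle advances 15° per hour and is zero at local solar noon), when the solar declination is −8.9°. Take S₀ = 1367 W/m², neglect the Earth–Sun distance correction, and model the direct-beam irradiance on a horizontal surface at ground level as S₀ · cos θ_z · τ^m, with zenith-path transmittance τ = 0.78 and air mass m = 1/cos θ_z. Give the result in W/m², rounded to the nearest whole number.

581 W/m²

Hour angle H = 15° × (8.75 − 12) = -48.75°.
With φ = 6.4°, δ = -8.9°, H = -48.75°: sin φ sin δ = -0.0172, cos φ cos δ cos H = 0.6473, so cos θ_z = 0.6301.
Air mass m = 1/cos θ_z = 1/0.6301 = 1.587; τ^m = 0.78^1.587 = 0.6741.
Surface direct beam = 1367 × 0.6301 × 0.6741 = 580.63 W/m².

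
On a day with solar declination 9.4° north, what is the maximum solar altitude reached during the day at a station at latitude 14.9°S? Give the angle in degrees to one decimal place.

65.7°

At local solar noon the hour angle is zero, so the elevation is 90° − |φ − δ| = 90° − |-14.9° − (9.4°)| = 90° − 24.3° = 65.7°.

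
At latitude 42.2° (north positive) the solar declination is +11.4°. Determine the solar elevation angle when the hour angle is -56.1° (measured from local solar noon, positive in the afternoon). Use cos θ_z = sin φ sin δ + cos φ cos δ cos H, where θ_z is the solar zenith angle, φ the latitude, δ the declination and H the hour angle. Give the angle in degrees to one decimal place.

cos θ_z = sin(42.2°) sin(11.4°) + cos(42.2°) cos(11.4°) cos(-56.10°) = 0.1328 + 0.4050 = 0.5378.
θ_z = arccos(0.5378) = 57.47°, so the elevation is 90° − 57.47° = 32.53°.

32.5°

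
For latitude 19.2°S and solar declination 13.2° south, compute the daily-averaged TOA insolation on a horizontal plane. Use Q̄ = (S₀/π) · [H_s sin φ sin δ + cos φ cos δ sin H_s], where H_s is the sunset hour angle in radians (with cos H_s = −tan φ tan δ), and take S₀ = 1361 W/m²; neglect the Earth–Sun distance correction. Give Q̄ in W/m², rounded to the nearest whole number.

cos H_s = −tan(-19.2°) · tan(-13.2°) = -0.0817, so H_s = arccos(-0.0817) = 94.69°. In radians, H_s = 1.6527.
H_s sin φ sin δ = 1.6527 × -0.3289 × -0.2284 = 0.1242.
cos φ cos δ sin H_s = 0.9444 × 0.9736 × 0.9966 = 0.9163.
Q̄ = (1361/π) × (0.1242 + 0.9163) = 433.22 × 1.0405 = 450.77 W/m².

451 W/m²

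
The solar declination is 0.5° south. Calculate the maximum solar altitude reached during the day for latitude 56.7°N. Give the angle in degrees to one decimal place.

32.8°

At local solar noon the hour angle is zero, so the elevation is 90° − |φ − δ| = 90° − |56.7° − (-0.5°)| = 90° − 57.2° = 32.8°.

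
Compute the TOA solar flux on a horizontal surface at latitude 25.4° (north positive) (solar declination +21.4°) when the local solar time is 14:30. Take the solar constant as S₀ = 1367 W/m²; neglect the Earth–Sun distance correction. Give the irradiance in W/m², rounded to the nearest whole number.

Hour angle H = 15° × (14.5 − 12) = 37.50°.
With φ = 25.4°, δ = 21.4°, H = 37.50°: sin φ sin δ = 0.1565, cos φ cos δ cos H = 0.6673, so cos θ_z = 0.8238.
Top-of-atmosphere irradiance = S₀ cos θ_z = 1367 × 0.8238 = 1126.13 W/m².

1126 W/m²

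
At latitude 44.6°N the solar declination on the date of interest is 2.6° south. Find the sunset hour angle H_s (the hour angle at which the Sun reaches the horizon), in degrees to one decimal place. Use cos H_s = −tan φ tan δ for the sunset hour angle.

87.4°

−tan φ tan δ = −(0.9861)(-0.0454) = 0.0448; H_s = arccos(0.0448) = 87.43°.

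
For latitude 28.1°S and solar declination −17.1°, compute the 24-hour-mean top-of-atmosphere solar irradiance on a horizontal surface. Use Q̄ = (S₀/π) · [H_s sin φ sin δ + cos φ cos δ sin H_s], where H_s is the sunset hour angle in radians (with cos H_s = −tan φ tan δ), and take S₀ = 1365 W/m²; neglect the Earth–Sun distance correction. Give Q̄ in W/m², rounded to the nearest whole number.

−tan φ tan δ = −(-0.5340)(-0.3076) = -0.1643; H_s = arccos(-0.1643) = 99.46°. In radians, H_s = 1.7359.
H_s sin φ sin δ = 1.7359 × -0.4710 × -0.2940 = 0.2404.
cos φ cos δ sin H_s = 0.8821 × 0.9558 × 0.9864 = 0.8316.
Q̄ = (1365/π) × (0.2404 + 0.8316) = 434.49 × 1.0720 = 465.77 W/m².

466 W/m²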